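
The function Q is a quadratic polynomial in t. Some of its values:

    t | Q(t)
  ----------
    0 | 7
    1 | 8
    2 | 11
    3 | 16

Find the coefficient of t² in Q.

First differences: 1, 3, 5. Second differences: 2, 2.
Level-2 differences are constant, so Q has degree 2.
Fitting a degree-2 polynomial gives Q(t) = t² + 7.
The coefficient of t² is 1.

1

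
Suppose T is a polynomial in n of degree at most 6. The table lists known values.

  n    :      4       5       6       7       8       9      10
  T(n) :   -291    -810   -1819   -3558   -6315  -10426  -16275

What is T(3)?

First differences: -519, -1009, -1739, -2757, -4111, -5849. Second differences: -490, -730, -1018, -1354, -1738. Third differences: -240, -288, -336, -384. Fourth differences: -48, -48, -48.
Level-4 differences are constant, so T has degree 4.
Fitting a degree-4 polynomial gives T(n) = -2n^4 + 4n³ - 3n² + 2n + 5.
Then T(3) = -70.

-70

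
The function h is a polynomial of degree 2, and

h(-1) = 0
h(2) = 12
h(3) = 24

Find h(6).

Write h(t) = at² + bt + c; the 3 given values yield a linear system in the 3 coefficients.
Solving, h(t) = 2t² + 2t.
Then h(6) = 84.

84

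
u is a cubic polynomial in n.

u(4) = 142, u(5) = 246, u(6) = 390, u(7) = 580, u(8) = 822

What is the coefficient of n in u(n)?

-2

Write u(n) = an³ + bn² + cn + d; the 5 given values yield a linear system in the 4 coefficients.
Solving, u(n) = n³ + 5n² - 2n + 6.
The coefficient of n is -2.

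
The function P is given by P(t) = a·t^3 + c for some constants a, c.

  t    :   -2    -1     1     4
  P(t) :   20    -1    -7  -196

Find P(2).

-28

From P(-2) = 20 and P(-1) = -1: -8a + c = 20 and -1a + c = -1.
Subtracting: 7a = -21, so a = -3; then c = 20 − (-3)·(-8) = -4.
So P(t) = -3t³ − 4, and P(2) = -28.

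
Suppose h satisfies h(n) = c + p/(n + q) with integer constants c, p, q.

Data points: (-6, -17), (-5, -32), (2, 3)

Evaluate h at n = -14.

(h(n) − c)(n + q) = p for each data point; the three points give a linear system in c and q, then p follows.
Solving: c = -2, q = 4, p = 30, so h(n) = -2 + 30/(n + 4).
Then h(-14) = -2 + 30/(-10) = -5.

-5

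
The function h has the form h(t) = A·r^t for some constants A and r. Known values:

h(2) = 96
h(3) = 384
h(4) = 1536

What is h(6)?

24576

Consecutive ratio: 384/96 = 4, and 1536/384 = 4, so r = 4.
Then A·4^2 = 96 gives A = 6, and h(t) = 6·4^t.
h(6) = 6·4^6 = 24576.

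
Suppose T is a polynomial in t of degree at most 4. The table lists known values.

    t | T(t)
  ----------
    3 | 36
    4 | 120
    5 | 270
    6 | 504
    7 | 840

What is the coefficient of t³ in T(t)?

3

First differences: 84, 150, 234, 336. Second differences: 66, 84, 102. Third differences: 18, 18.
Level-3 differences are constant, so T has degree 3.
Fitting a degree-3 polynomial gives T(t) = 3t³ - 3t² - 6t.
The coefficient of t³ is 3.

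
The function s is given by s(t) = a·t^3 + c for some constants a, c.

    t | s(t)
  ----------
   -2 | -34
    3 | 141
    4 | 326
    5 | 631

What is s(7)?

From s(-2) = -34 and s(3) = 141: -8a + c = -34 and 27a + c = 141.
Subtracting: 35a = 175, so a = 5; then c = -34 − 5·(-8) = 6.
So s(t) = 5t³ + 6, and s(7) = 1721.

1721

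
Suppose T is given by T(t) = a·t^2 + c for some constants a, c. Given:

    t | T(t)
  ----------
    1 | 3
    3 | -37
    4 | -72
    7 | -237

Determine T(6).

From T(1) = 3 and T(3) = -37: 1a + c = 3 and 9a + c = -37.
Subtracting: 8a = -40, so a = -5; then c = 3 − (-5)·1 = 8.
So T(t) = -5t² + 8, and T(6) = -172.

-172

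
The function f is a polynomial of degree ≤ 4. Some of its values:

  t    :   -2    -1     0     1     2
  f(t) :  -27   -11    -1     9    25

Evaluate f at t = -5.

-171

Write f(t) = at^4 + bt³ + ct² + dt + e; the 5 given values yield a linear system in the 5 coefficients.
Solving, the leading coefficient vanishes, and f(t) = t³ + 9t - 1.
Then f(-5) = -171.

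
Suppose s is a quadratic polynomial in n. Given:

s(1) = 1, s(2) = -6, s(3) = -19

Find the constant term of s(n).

Write s(n) = an² + bn + c; the 3 given values yield a linear system in the 3 coefficients.
Solving, s(n) = -3n² + 2n + 2.
The constant term is s(0) = 2.

2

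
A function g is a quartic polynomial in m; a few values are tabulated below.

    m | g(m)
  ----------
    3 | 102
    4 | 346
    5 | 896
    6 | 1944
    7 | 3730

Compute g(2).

20

Write g(m) = am^4 + bm³ + cm² + dm + e; the 5 given values yield a linear system in the 5 coefficients.
Solving, g(m) = 2m^4 - 4m³ + 7m² - 7m + 6.
Then g(2) = 20.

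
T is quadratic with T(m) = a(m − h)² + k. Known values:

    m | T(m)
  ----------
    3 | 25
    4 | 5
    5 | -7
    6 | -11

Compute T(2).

First differences -20, -12, -4; second difference 8 = 2a, so a = 4.
Expanding, the m-coefficient is −2ah = -8h; matching it to the data gives h = 6, and then k = -11.
So T(m) = 4(m − 6)² − 11.
T(2) = 4·(-4)² − 11 = 53.

53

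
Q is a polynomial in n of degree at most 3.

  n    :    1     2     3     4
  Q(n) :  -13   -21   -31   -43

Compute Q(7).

-91

First differences: -8, -10, -12. Second differences: -2, -2.
Level-2 differences are constant, so Q has degree 2.
Fitting a degree-2 polynomial gives Q(n) = -n² - 5n - 7.
Then Q(7) = -91.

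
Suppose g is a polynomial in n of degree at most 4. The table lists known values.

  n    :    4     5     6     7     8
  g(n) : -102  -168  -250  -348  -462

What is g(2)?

-18

First differences: -66, -82, -98, -114. Second differences: -16, -16, -16.
Level-2 differences are constant, so g has degree 2.
Fitting a degree-2 polynomial gives g(n) = -8n² + 6n + 2.
Then g(2) = -18.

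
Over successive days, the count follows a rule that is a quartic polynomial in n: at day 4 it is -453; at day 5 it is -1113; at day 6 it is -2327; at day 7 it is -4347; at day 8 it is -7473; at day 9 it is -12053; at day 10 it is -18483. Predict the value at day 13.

Write the value at n as Q(n).
Write Q(n) = an^4 + bn³ + cn² + dn + e; the 7 given values yield a linear system in the 5 coefficients.
Solving, Q(n) = -2n^4 + 2n³ - 5n² + n + 7.
Then Q(13) = -53553.

-53553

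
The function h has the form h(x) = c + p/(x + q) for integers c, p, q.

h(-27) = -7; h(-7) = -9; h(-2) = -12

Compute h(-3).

(h(x) − c)(x + q) = p for each data point; the three points give a linear system in c and q, then p follows.
Solving: c = -6, q = -3, p = 30, so h(x) = -6 + 30/(x − 3).
Then h(-3) = -6 + 30/(-6) = -11.

-11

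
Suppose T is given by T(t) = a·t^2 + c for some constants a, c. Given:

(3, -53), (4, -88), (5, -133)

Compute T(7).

From T(3) = -53 and T(4) = -88: 9a + c = -53 and 16a + c = -88.
Subtracting: 7a = -35, so a = -5; then c = -53 − (-5)·9 = -8.
So T(t) = -5t² − 8, and T(7) = -253.

-253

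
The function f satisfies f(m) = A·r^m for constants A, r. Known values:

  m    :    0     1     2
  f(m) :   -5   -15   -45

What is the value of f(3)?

Consecutive ratio: -15/(-5) = 3, and -45/(-15) = 3, so r = 3.
Then A·3^0 = -5 gives A = -5, and f(m) = -5·3^m.
f(3) = -5·3^3 = -135.

-135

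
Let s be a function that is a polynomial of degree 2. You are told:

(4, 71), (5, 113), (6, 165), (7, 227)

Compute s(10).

473

Write s(m) = am² + bm + c; the 4 given values yield a linear system in the 3 coefficients.
Solving, s(m) = 5m² - 3m + 3.
Then s(10) = 473.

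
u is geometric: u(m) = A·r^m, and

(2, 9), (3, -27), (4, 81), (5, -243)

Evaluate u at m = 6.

Consecutive ratio: -27/9 = -3, and 81/(-27) = -3, so r = -3.
Then A·(-3)^2 = 9 gives A = 1, and u(m) = 1·(-3)^m.
u(6) = 1·(-3)^6 = 729.

729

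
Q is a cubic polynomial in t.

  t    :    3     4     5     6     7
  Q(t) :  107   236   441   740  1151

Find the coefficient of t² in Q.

Write Q(t) = at³ + bt² + ct + d; the 5 given values yield a linear system in the 4 coefficients.
Solving, Q(t) = 3t³ + 2t² + 4t - 4.
The coefficient of t² is 2.

2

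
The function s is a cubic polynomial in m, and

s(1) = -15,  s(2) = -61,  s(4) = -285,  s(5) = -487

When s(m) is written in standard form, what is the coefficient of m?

Write s(m) = am³ + bm² + cm + d; the 4 given values yield a linear system in the 4 coefficients.
Solving, s(m) = -2m³ - 8m² - 8m + 3.
The coefficient of m is -8.

-8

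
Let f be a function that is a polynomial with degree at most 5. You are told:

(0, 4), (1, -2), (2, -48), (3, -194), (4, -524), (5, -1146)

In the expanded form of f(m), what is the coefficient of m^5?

0

First differences: -6, -46, -146, -330, -622. Second differences: -40, -100, -184, -292. Third differences: -60, -84, -108. Fourth differences: -24, -24.
Level-4 differences are constant, so f has degree 4.
Fitting a degree-4 polynomial gives f(m) = -m^4 - 4m³ - m² + 4.
The coefficient of m^5 is 0.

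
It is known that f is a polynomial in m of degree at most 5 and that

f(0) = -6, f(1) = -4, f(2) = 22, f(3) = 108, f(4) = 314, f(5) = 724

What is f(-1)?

4

First differences: 2, 26, 86, 206, 410. Second differences: 24, 60, 120, 204. Third differences: 36, 60, 84. Fourth differences: 24, 24.
Level-4 differences are constant, so f has degree 4.
Fitting a degree-4 polynomial gives f(m) = m^4 + 5m² - 4m - 6.
Then f(-1) = 4.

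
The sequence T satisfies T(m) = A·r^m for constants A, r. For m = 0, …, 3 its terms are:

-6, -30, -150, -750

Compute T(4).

Consecutive ratio: -30/(-6) = 5, and -150/(-30) = 5, so r = 5.
Then A·5^0 = -6 gives A = -6, and T(m) = -6·5^m.
T(4) = -6·5^4 = -3750.

-3750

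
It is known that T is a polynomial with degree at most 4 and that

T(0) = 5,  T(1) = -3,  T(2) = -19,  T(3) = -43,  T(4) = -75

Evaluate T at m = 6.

First differences: -8, -16, -24, -32. Second differences: -8, -8, -8.
Level-2 differences are constant, so T has degree 2.
Fitting a degree-2 polynomial gives T(m) = -4m² - 4m + 5.
Then T(6) = -163.

-163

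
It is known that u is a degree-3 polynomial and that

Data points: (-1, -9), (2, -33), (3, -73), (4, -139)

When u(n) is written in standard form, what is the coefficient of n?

Write u(n) = an³ + bn² + cn + d; the 4 given values yield a linear system in the 4 coefficients.
Solving, u(n) = -n³ - 4n² - n - 7.
The coefficient of n is -1.

-1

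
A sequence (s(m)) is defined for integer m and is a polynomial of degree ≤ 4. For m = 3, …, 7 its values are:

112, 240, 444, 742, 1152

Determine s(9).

2380

First differences: 128, 204, 298, 410. Second differences: 76, 94, 112. Third differences: 18, 18.
Level-3 differences are constant, so s has degree 3.
Fitting a degree-3 polynomial gives s(m) = 3m³ + 2m² + 3m + 4.
Then s(9) = 2380.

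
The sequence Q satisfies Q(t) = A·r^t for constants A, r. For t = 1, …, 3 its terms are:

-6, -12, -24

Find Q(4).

-48

Consecutive ratio: -12/(-6) = 2, and -24/(-12) = 2, so r = 2.
Then A·2^1 = -6 gives A = -3, and Q(t) = -3·2^t.
Q(4) = -3·2^4 = -48.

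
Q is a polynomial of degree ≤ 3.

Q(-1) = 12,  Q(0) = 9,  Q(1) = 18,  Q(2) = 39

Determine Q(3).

72

First differences: -3, 9, 21. Second differences: 12, 12.
Level-2 differences are constant, so Q has degree 2.
Extending the table by one column gives the next first difference 33, so Q(3) = 39 + 33 = 72.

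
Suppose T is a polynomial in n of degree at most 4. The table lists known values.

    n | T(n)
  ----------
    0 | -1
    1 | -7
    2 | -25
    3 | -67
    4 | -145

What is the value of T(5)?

-271

First differences: -6, -18, -42, -78. Second differences: -12, -24, -36. Third differences: -12, -12.
Level-3 differences are constant, so T has degree 3.
Fitting a degree-3 polynomial gives T(n) = -2n³ - 4n - 1.
Then T(5) = -271.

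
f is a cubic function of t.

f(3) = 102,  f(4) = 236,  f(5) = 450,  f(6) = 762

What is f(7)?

Write f(t) = at³ + bt² + ct + d; the 4 given values yield a linear system in the 4 coefficients.
Solving, f(t) = 3t³ + 4t² - 5t.
Then f(7) = 1190.

1190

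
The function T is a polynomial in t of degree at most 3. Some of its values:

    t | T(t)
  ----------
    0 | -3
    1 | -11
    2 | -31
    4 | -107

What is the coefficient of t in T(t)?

-2

Write T(t) = at³ + bt² + ct + d; the 4 given values yield a linear system in the 4 coefficients.
Solving, the leading coefficient vanishes, and T(t) = -6t² - 2t - 3.
The coefficient of t is -2.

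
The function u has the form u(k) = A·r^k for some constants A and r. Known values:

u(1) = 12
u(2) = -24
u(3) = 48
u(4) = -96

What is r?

-2

Consecutive ratio: -24/12 = -2, and 48/(-24) = -2, so r = -2.
Then A·(-2)^1 = 12 gives A = -6, and u(k) = -6·(-2)^k.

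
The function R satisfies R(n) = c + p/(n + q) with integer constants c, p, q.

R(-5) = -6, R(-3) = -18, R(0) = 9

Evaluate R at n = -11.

-2

(R(n) − c)(n + q) = p for each data point; the three points give a linear system in c and q, then p follows.
Solving: c = 0, q = 2, p = 18, so R(n) = 18/(n + 2).
Then R(-11) = 0 + 18/(-9) = -2.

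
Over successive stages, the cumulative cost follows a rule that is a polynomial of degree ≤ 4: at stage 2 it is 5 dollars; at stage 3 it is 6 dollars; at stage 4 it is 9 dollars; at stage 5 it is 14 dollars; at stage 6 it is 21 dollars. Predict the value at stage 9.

54

Write the value at t as P(t).
First differences: 1, 3, 5, 7. Second differences: 2, 2, 2.
Level-2 differences are constant, so P has degree 2.
Fitting a degree-2 polynomial gives P(t) = t² - 4t + 9.
Then P(9) = 54.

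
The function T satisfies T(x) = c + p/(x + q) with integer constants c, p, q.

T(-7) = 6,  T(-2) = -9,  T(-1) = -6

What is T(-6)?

(T(x) − c)(x + q) = p for each data point; the three points give a linear system in c and q, then p follows.
Solving: c = 0, q = 4, p = -18, so T(x) = -18/(x + 4).
Then T(-6) = 0 − 18/(-2) = 9.

9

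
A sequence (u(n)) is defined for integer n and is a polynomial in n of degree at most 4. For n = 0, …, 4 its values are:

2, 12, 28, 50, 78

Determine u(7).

198

Write u(n) = an^4 + bn³ + cn² + dn + e; the 5 given values yield a linear system in the 5 coefficients.
Solving, the top 2 coefficients vanish, and u(n) = 3n² + 7n + 2.
Then u(7) = 198.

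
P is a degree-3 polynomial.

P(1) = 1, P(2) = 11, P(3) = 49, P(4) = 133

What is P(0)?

1

Write P(n) = an³ + bn² + cn + d; the 4 given values yield a linear system in the 4 coefficients.
Solving, P(n) = 3n³ - 4n² + n + 1.
The constant term is P(0) = 1.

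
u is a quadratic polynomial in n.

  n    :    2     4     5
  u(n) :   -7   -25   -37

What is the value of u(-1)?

5

Write u(n) = an² + bn + c; the 3 given values yield a linear system in the 3 coefficients.
Solving, u(n) = -n² - 3n + 3.
Then u(-1) = 5.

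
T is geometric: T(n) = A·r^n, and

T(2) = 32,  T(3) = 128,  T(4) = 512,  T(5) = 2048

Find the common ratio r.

Consecutive ratio: 128/32 = 4, and 512/128 = 4, so r = 4.
Then A·4^2 = 32 gives A = 2, and T(n) = 2·4^n.

4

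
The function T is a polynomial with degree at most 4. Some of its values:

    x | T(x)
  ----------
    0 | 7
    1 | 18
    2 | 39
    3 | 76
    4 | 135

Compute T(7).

Write T(x) = ax^4 + bx³ + cx² + dx + e; the 5 given values yield a linear system in the 5 coefficients.
Solving, the leading coefficient vanishes, and T(x) = x³ + 2x² + 8x + 7.
Then T(7) = 504.

504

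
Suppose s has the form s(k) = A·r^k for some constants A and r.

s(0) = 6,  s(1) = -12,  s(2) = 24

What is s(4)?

Consecutive ratio: -12/6 = -2, and 24/(-12) = -2, so r = -2.
Then A·(-2)^0 = 6 gives A = 6, and s(k) = 6·(-2)^k.
s(4) = 6·(-2)^4 = 96.

96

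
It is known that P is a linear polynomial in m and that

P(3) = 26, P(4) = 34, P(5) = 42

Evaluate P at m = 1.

First differences: 8, 8.
Level-1 differences are constant, so P has degree 1.
Fitting a degree-1 polynomial gives P(m) = 8m + 2.
Then P(1) = 10.

10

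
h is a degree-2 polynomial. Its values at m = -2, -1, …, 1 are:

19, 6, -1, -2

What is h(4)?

First differences: -13, -7, -1. Second differences: 6, 6.
Level-2 differences are constant, so h has degree 2.
Fitting a degree-2 polynomial gives h(m) = 3m² - 4m - 1.
Then h(4) = 31.

31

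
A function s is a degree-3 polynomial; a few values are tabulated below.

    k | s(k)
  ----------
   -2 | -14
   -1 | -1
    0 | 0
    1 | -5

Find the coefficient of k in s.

Write s(k) = ak³ + bk² + ck + d; the 4 given values yield a linear system in the 4 coefficients.
Solving, s(k) = k³ - 3k² - 3k.
The coefficient of k is -3.

-3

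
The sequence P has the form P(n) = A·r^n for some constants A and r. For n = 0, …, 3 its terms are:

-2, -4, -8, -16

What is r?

2

Consecutive ratio: -4/(-2) = 2, and -8/(-4) = 2, so r = 2.
Then A·2^0 = -2 gives A = -2, and P(n) = -2·2^n.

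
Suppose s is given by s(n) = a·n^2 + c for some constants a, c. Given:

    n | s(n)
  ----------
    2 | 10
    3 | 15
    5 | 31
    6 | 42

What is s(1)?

From s(2) = 10 and s(3) = 15: 4a + c = 10 and 9a + c = 15.
Subtracting: 5a = 5, so a = 1; then c = 10 − 1·4 = 6.
So s(n) = 1n² + 6, and s(1) = 7.

7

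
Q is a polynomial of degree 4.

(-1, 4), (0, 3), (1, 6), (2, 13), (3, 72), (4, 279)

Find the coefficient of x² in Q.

0

Write Q(x) = ax^4 + bx³ + cx² + dx + e; the 6 given values yield a linear system in the 5 coefficients.
Solving, Q(x) = 2x^4 - 4x³ + 5x + 3.
The coefficient of x² is 0.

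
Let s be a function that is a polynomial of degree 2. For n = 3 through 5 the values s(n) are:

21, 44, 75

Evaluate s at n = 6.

Write s(n) = an² + bn + c; the 3 given values yield a linear system in the 3 coefficients.
Solving, s(n) = 4n² - 5n.
Then s(6) = 114.

114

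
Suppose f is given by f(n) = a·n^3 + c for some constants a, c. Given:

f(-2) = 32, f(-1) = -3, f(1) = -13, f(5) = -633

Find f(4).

From f(-2) = 32 and f(-1) = -3: -8a + c = 32 and -1a + c = -3.
Subtracting: 7a = -35, so a = -5; then c = 32 − (-5)·(-8) = -8.
So f(n) = -5n³ − 8, and f(4) = -328.

-328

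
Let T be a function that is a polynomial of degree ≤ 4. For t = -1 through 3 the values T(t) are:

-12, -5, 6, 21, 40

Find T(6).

121

Write T(t) = at^4 + bt³ + ct² + dt + e; the 5 given values yield a linear system in the 5 coefficients.
Solving, the top 2 coefficients vanish, and T(t) = 2t² + 9t - 5.
Then T(6) = 121.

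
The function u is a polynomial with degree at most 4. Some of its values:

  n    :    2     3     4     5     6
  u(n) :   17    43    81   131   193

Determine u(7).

Write u(n) = an^4 + bn³ + cn² + dn + e; the 5 given values yield a linear system in the 5 coefficients.
Solving, the top 2 coefficients vanish, and u(n) = 6n² - 4n + 1.
Then u(7) = 267.

267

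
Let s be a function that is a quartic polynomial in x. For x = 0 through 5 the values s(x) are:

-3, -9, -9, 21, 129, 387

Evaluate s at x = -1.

9

First differences: -6, 0, 30, 108, 258. Second differences: 6, 30, 78, 150. Third differences: 24, 48, 72. Fourth differences: 24, 24.
Level-4 differences are constant, so s has degree 4.
Fitting a degree-4 polynomial gives s(x) = x^4 - 2x³ + 2x² - 7x - 3.
Then s(-1) = 9.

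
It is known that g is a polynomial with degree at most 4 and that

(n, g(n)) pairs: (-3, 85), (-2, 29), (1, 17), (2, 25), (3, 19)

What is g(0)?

Write g(n) = an^4 + bn³ + cn² + dn + e; the 5 given values yield a linear system in the 5 coefficients.
Solving, the leading coefficient vanishes, and g(n) = -2n³ + 5n² + 7n + 7.
The constant term is g(0) = 7.

7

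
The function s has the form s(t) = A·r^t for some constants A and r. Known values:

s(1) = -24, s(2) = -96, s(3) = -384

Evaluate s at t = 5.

-6144

Consecutive ratio: -96/(-24) = 4, and -384/(-96) = 4, so r = 4.
Then A·4^1 = -24 gives A = -6, and s(t) = -6·4^t.
s(5) = -6·4^5 = -6144.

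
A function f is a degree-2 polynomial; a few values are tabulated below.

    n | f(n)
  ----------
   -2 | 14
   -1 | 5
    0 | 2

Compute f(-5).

77

Write f(n) = an² + bn + c; the 3 given values yield a linear system in the 3 coefficients.
Solving, f(n) = 3n² + 2.
Then f(-5) = 77.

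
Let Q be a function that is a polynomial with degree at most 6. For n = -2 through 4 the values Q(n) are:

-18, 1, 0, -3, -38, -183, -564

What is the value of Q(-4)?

First differences: 19, -1, -3, -35, -145, -381. Second differences: -20, -2, -32, -110, -236. Third differences: 18, -30, -78, -126. Fourth differences: -48, -48, -48.
Level-4 differences are constant, so Q has degree 4.
Fitting a degree-4 polynomial gives Q(n) = -2n^4 - n³ + n² - n.
Then Q(-4) = -428.

-428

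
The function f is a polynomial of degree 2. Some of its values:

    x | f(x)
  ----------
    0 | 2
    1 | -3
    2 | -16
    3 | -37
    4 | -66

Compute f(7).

First differences: -5, -13, -21, -29. Second differences: -8, -8, -8.
Level-2 differences are constant, so f has degree 2.
Fitting a degree-2 polynomial gives f(x) = -4x² - x + 2.
Then f(7) = -201.

-201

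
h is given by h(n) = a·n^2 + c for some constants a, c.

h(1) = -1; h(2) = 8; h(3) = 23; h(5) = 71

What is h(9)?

239

From h(1) = -1 and h(2) = 8: 1a + c = -1 and 4a + c = 8.
Subtracting: 3a = 9, so a = 3; then c = -1 − 3·1 = -4.
So h(n) = 3n² − 4, and h(9) = 239.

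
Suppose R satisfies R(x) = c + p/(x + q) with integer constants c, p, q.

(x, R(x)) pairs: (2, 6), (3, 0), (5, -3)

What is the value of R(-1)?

-12

(R(x) − c)(x + q) = p for each data point; the three points give a linear system in c and q, then p follows.
Solving: c = -6, q = -1, p = 12, so R(x) = -6 + 12/(x − 1).
Then R(-1) = -6 + 12/(-2) = -12.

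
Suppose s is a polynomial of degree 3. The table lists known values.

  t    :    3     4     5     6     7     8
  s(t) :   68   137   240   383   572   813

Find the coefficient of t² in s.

Write s(t) = at³ + bt² + ct + d; the 6 given values yield a linear system in the 4 coefficients.
Solving, s(t) = t³ + 5t² - 3t + 5.
The coefficient of t² is 5.

5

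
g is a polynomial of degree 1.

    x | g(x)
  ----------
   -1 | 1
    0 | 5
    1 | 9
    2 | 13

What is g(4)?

21

First differences: 4, 4, 4.
Level-1 differences are constant, so g has degree 1.
Fitting a degree-1 polynomial gives g(x) = 4x + 5.
Then g(4) = 21.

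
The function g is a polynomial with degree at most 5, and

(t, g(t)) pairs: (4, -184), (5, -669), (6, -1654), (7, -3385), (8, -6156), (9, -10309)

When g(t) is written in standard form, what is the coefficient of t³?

3

Write g(t) = at^5 + bt^4 + ct³ + dt² + et + p; the 6 given values yield a linear system in the 6 coefficients.
Solving, the leading coefficient vanishes, and g(t) = -2t^4 + 3t³ + 7t² + 7t - 4.
The coefficient of t³ is 3.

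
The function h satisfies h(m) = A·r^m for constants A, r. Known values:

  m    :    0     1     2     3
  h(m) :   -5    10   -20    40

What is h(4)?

Consecutive ratio: 10/(-5) = -2, and -20/10 = -2, so r = -2.
Then A·(-2)^0 = -5 gives A = -5, and h(m) = -5·(-2)^m.
h(4) = -5·(-2)^4 = -80.

-80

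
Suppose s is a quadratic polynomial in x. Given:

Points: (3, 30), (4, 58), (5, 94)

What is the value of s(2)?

10

Write s(x) = ax² + bx + c; the 3 given values yield a linear system in the 3 coefficients.
Solving, s(x) = 4x² - 6.
Then s(2) = 10.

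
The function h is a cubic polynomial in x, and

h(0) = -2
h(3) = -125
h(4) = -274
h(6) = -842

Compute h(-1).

Write h(x) = ax³ + bx² + cx + d; the 4 given values yield a linear system in the 4 coefficients.
Solving, h(x) = -3x³ - 6x² + 4x - 2.
Then h(-1) = -9.

-9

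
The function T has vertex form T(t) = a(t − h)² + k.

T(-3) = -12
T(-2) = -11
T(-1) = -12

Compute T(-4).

First differences 1, -1; second difference -2 = 2a, so a = -1.
Expanding, the t-coefficient is −2ah = 2h; matching it to the data gives h = -2, and then k = -11.
So T(t) = -1(t + 2)² − 11.
T(-4) = -1·(-2)² − 11 = -15.

-15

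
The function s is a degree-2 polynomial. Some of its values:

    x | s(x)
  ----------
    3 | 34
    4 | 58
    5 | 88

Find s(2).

16

Write s(x) = ax² + bx + c; the 3 given values yield a linear system in the 3 coefficients.
Solving, s(x) = 3x² + 3x - 2.
Then s(2) = 16.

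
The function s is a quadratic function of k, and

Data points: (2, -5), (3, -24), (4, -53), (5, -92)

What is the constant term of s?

First differences: -19, -29, -39. Second differences: -10, -10.
Level-2 differences are constant, so s has degree 2.
Fitting a degree-2 polynomial gives s(k) = -5k² + 6k + 3.
The constant term is s(0) = 3.

3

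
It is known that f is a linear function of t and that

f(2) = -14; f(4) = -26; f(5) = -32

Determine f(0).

Write f(t) = at + b; the 3 given values yield a linear system in the 2 coefficients.
Solving, f(t) = -6t - 2.
Then f(0) = -2.

-2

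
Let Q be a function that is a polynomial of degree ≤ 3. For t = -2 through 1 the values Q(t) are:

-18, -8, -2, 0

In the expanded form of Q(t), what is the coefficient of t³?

First differences: 10, 6, 2. Second differences: -4, -4.
Level-2 differences are constant, so Q has degree 2.
Fitting a degree-2 polynomial gives Q(t) = -2t² + 4t - 2.
The coefficient of t³ is 0.

0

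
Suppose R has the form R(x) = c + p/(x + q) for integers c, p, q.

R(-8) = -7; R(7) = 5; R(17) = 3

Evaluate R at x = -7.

(R(x) − c)(x + q) = p for each data point; the three points give a linear system in c and q, then p follows.
Solving: c = 1, q = 3, p = 40, so R(x) = 1 + 40/(x + 3).
Then R(-7) = 1 + 40/(-4) = -9.

-9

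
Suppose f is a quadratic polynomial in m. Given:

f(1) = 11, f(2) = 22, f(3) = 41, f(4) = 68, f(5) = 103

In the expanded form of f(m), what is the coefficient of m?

-1

First differences: 11, 19, 27, 35. Second differences: 8, 8, 8.
Level-2 differences are constant, so f has degree 2.
Fitting a degree-2 polynomial gives f(m) = 4m² - m + 8.
The coefficient of m is -1.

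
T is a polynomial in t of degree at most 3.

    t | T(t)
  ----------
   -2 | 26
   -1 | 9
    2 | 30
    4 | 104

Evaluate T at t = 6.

Write T(t) = at³ + bt² + ct + d; the 4 given values yield a linear system in the 4 coefficients.
Solving, the leading coefficient vanishes, and T(t) = 6t² + t + 4.
Then T(6) = 226.

226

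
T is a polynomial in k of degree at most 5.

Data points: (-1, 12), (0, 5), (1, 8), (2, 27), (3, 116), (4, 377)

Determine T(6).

Write T(k) = ak^5 + bk^4 + ck³ + dk² + ek + p; the 6 given values yield a linear system in the 6 coefficients.
Solving, the leading coefficient vanishes, and T(k) = 2k^4 - 3k³ + 3k² + k + 5.
Then T(6) = 2063.

2063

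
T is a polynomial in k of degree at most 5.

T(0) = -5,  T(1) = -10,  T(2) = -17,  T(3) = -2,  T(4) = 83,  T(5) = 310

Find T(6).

First differences: -5, -7, 15, 85, 227. Second differences: -2, 22, 70, 142. Third differences: 24, 48, 72. Fourth differences: 24, 24.
Level-4 differences are constant, so T has degree 4.
Extending the table by one column gives the next first difference 465, so T(6) = 310 + 465 = 775.

775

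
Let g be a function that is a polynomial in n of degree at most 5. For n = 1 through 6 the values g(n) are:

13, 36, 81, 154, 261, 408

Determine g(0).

6

Write g(n) = an^5 + bn^4 + cn³ + dn² + en + p; the 6 given values yield a linear system in the 6 coefficients.
Solving, the top 2 coefficients vanish, and g(n) = n³ + 5n² + n + 6.
Then g(0) = 6.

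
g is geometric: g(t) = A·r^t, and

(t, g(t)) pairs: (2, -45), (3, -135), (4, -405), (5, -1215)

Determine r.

Consecutive ratio: -135/(-45) = 3, and -405/(-135) = 3, so r = 3.
Then A·3^2 = -45 gives A = -5, and g(t) = -5·3^t.

3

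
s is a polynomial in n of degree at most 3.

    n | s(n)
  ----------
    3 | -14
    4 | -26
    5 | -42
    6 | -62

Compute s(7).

Write s(n) = an³ + bn² + cn + d; the 4 given values yield a linear system in the 4 coefficients.
Solving, the leading coefficient vanishes, and s(n) = -2n² + 2n - 2.
Then s(7) = -86.

-86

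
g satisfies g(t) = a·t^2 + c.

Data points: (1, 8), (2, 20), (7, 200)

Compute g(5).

From g(1) = 8 and g(2) = 20: 1a + c = 8 and 4a + c = 20.
Subtracting: 3a = 12, so a = 4; then c = 8 − 4·1 = 4.
So g(t) = 4t² + 4, and g(5) = 104.

104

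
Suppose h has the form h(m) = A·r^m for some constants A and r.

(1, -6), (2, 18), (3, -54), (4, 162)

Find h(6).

1458

Consecutive ratio: 18/(-6) = -3, and -54/18 = -3, so r = -3.
Then A·(-3)^1 = -6 gives A = 2, and h(m) = 2·(-3)^m.
h(6) = 2·(-3)^6 = 1458.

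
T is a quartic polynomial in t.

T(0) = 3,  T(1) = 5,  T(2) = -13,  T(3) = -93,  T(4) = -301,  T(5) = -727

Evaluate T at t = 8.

First differences: 2, -18, -80, -208, -426. Second differences: -20, -62, -128, -218. Third differences: -42, -66, -90. Fourth differences: -24, -24.
Level-4 differences are constant, so T has degree 4.
Fitting a degree-4 polynomial gives T(t) = -t^4 - t³ + 4t + 3.
Then T(8) = -4573.

-4573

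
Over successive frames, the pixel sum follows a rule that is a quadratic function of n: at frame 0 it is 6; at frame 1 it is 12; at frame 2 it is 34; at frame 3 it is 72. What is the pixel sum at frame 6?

Write the value at n as s(n).
First differences: 6, 22, 38. Second differences: 16, 16.
Level-2 differences are constant, so s has degree 2.
Fitting a degree-2 polynomial gives s(n) = 8n² - 2n + 6.
Then s(6) = 282.

282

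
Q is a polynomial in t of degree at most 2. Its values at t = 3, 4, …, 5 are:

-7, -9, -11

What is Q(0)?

-1

First differences: -2, -2.
Level-1 differences are constant, so Q has degree 1.
Fitting a degree-1 polynomial gives Q(t) = -2t - 1.
The constant term is Q(0) = -1.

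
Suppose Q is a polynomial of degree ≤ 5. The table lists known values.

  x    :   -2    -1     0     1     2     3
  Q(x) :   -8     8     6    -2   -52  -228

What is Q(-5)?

First differences: 16, -2, -8, -50, -176. Second differences: -18, -6, -42, -126. Third differences: 12, -36, -84. Fourth differences: -48, -48.
Level-4 differences are constant, so Q has degree 4.
Fitting a degree-4 polynomial gives Q(x) = -2x^4 - 2x³ - x² - 3x + 6.
Then Q(-5) = -1004.

-1004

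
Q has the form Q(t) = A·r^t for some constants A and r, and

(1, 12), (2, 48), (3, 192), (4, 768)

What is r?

Consecutive ratio: 48/12 = 4, and 192/48 = 4, so r = 4.
Then A·4^1 = 12 gives A = 3, and Q(t) = 3·4^t.

4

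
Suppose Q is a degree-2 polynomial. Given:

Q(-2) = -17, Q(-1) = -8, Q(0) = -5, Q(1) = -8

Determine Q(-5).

Write Q(t) = at² + bt + c; the 4 given values yield a linear system in the 3 coefficients.
Solving, Q(t) = -3t² - 5.
Then Q(-5) = -80.

-80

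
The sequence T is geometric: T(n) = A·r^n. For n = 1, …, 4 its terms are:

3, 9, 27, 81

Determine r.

Consecutive ratio: 9/3 = 3, and 27/9 = 3, so r = 3.
Then A·3^1 = 3 gives A = 1, and T(n) = 1·3^n.

3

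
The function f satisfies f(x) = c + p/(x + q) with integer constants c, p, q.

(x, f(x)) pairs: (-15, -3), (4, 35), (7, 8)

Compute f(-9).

(f(x) − c)(x + q) = p for each data point; the three points give a linear system in c and q, then p follows.
Solving: c = -1, q = -3, p = 36, so f(x) = -1 + 36/(x − 3).
Then f(-9) = -1 + 36/(-12) = -4.

-4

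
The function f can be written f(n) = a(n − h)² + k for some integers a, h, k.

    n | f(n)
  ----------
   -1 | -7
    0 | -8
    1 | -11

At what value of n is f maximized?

-1

First differences -1, -3; second difference -2 = 2a, so a = -1.
Expanding, the n-coefficient is −2ah = 2h; matching it to the data gives h = -1, and then k = -7.
So f(n) = -1(n + 1)² − 7.
Hence h = -1.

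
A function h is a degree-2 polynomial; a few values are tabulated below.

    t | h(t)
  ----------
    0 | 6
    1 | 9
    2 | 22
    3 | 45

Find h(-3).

57

First differences: 3, 13, 23. Second differences: 10, 10.
Level-2 differences are constant, so h has degree 2.
Fitting a degree-2 polynomial gives h(t) = 5t² - 2t + 6.
Then h(-3) = 57.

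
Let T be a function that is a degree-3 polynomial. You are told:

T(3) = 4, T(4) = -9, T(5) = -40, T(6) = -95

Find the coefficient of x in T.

Write T(x) = ax³ + bx² + cx + d; the 4 given values yield a linear system in the 4 coefficients.
Solving, T(x) = -x³ + 3x² + 3x - 5.
The coefficient of x is 3.

3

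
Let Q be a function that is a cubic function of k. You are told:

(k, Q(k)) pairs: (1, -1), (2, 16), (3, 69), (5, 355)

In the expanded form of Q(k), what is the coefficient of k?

Write Q(k) = ak³ + bk² + ck + d; the 4 given values yield a linear system in the 4 coefficients.
Solving, Q(k) = 3k³ - 4k.
The coefficient of k is -4.

-4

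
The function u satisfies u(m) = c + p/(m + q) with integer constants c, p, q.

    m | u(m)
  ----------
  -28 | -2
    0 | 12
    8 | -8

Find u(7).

(u(m) − c)(m + q) = p for each data point; the three points give a linear system in c and q, then p follows.
Solving: c = -3, q = -2, p = -30, so u(m) = -3 − 30/(m − 2).
Then u(7) = -3 − 30/5 = -9.

-9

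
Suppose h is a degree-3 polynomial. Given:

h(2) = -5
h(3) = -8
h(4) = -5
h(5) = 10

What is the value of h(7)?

100

Write h(k) = ak³ + bk² + ck + d; the 4 given values yield a linear system in the 4 coefficients.
Solving, h(k) = k³ - 6k² + 8k - 5.
Then h(7) = 100.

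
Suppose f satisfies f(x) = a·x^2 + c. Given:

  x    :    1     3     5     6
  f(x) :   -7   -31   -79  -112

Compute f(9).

-247

From f(1) = -7 and f(3) = -31: 1a + c = -7 and 9a + c = -31.
Subtracting: 8a = -24, so a = -3; then c = -7 − (-3)·1 = -4.
So f(x) = -3x² − 4, and f(9) = -247.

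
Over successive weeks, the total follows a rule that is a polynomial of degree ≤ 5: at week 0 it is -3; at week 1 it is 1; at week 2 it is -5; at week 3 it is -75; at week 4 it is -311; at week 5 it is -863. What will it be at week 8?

-6635

Write the value at k as f(k).
First differences: 4, -6, -70, -236, -552. Second differences: -10, -64, -166, -316. Third differences: -54, -102, -150. Fourth differences: -48, -48.
Level-4 differences are constant, so f has degree 4.
Fitting a degree-4 polynomial gives f(k) = -2k^4 + 3k³ + 3k - 3.
Then f(8) = -6635.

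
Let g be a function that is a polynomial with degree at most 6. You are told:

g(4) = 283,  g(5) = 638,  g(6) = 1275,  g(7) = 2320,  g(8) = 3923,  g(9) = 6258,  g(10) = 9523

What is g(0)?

3

First differences: 355, 637, 1045, 1603, 2335, 3265. Second differences: 282, 408, 558, 732, 930. Third differences: 126, 150, 174, 198. Fourth differences: 24, 24, 24.
Level-4 differences are constant, so g has degree 4.
Fitting a degree-4 polynomial gives g(t) = t^4 - t³ + 5t² + 2t + 3.
The constant term is g(0) = 3.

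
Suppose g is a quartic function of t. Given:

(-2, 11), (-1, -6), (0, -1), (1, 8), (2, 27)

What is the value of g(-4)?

Write g(t) = at^4 + bt³ + ct² + dt + e; the 5 given values yield a linear system in the 5 coefficients.
Solving, g(t) = t^4 - t³ + t² + 8t - 1.
Then g(-4) = 303.

303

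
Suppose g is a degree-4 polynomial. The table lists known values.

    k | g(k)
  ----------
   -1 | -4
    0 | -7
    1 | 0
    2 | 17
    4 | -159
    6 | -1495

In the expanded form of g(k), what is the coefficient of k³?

Write g(k) = ak^4 + bk³ + ck² + dk + e; the 6 given values yield a linear system in the 5 coefficients.
Solving, g(k) = -2k^4 + 4k³ + 7k² - 2k - 7.
The coefficient of k³ is 4.

4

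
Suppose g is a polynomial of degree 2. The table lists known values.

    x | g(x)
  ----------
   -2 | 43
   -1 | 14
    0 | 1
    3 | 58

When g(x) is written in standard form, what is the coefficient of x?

Write g(x) = ax² + bx + c; the 4 given values yield a linear system in the 3 coefficients.
Solving, g(x) = 8x² - 5x + 1.
The coefficient of x is -5.

-5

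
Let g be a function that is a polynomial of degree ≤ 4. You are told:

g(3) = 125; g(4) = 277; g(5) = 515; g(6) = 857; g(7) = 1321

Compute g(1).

Write g(k) = ak^4 + bk³ + ck² + dk + e; the 5 given values yield a linear system in the 5 coefficients.
Solving, the leading coefficient vanishes, and g(k) = 3k³ + 7k² - 8k + 5.
Then g(1) = 7.

7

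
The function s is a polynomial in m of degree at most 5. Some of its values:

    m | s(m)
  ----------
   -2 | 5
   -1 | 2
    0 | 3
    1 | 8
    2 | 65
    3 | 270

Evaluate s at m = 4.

First differences: -3, 1, 5, 57, 205. Second differences: 4, 4, 52, 148. Third differences: 0, 48, 96. Fourth differences: 48, 48.
Level-4 differences are constant, so s has degree 4.
Extending the table by one column gives the next first difference 497, so s(4) = 270 + 497 = 767.

767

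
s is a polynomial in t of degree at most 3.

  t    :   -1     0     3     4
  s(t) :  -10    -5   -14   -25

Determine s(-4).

-49

Write s(t) = at³ + bt² + ct + d; the 4 given values yield a linear system in the 4 coefficients.
Solving, the leading coefficient vanishes, and s(t) = -2t² + 3t - 5.
Then s(-4) = -49.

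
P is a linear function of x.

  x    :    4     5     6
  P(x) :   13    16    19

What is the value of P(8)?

25

First differences: 3, 3.
Level-1 differences are constant, so P has degree 1.
Fitting a degree-1 polynomial gives P(x) = 3x + 1.
Then P(8) = 25.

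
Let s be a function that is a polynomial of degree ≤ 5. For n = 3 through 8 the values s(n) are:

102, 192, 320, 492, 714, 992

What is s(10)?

Write s(n) = an^5 + bn^4 + cn³ + dn² + en + p; the 6 given values yield a linear system in the 6 coefficients.
Solving, the top 2 coefficients vanish, and s(n) = n³ + 7n² + 4n.
Then s(10) = 1740.

1740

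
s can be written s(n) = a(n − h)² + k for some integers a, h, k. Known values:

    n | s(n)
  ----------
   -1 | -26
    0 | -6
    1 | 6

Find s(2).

First differences 20, 12; second difference -8 = 2a, so a = -4.
Expanding, the n-coefficient is −2ah = 8h; matching it to the data gives h = 2, and then k = 10.
So s(n) = -4(n − 2)² + 10.
s(2) = -4·0² + 10 = 10.

10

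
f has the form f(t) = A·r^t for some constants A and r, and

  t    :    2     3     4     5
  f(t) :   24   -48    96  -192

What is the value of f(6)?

Consecutive ratio: -48/24 = -2, and 96/(-48) = -2, so r = -2.
Then A·(-2)^2 = 24 gives A = 6, and f(t) = 6·(-2)^t.
f(6) = 6·(-2)^6 = 384.

384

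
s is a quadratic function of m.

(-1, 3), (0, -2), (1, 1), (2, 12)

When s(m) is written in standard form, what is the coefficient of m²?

4

First differences: -5, 3, 11. Second differences: 8, 8.
Level-2 differences are constant, so s has degree 2.
Fitting a degree-2 polynomial gives s(m) = 4m² - m - 2.
The coefficient of m² is 4.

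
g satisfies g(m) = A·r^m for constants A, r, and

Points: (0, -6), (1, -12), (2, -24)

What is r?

2

Consecutive ratio: -12/(-6) = 2, and -24/(-12) = 2, so r = 2.
Then A·2^0 = -6 gives A = -6, and g(m) = -6·2^m.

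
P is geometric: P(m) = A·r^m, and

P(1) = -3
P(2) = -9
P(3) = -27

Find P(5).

Consecutive ratio: -9/(-3) = 3, and -27/(-9) = 3, so r = 3.
Then A·3^1 = -3 gives A = -1, and P(m) = -1·3^m.
P(5) = -1·3^5 = -243.

-243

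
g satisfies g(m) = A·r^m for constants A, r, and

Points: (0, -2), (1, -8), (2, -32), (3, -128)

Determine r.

4

Consecutive ratio: -8/(-2) = 4, and -32/(-8) = 4, so r = 4.
Then A·4^0 = -2 gives A = -2, and g(m) = -2·4^m.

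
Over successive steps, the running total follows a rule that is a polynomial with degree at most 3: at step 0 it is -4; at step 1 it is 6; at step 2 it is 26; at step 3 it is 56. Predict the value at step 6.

Write the value at k as h(k).
First differences: 10, 20, 30. Second differences: 10, 10.
Level-2 differences are constant, so h has degree 2.
Fitting a degree-2 polynomial gives h(k) = 5k² + 5k - 4.
Then h(6) = 206.

206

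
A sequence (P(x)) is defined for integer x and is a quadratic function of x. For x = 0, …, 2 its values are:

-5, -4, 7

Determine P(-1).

Write P(x) = ax² + bx + c; the 3 given values yield a linear system in the 3 coefficients.
Solving, P(x) = 5x² - 4x - 5.
Then P(-1) = 4.

4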